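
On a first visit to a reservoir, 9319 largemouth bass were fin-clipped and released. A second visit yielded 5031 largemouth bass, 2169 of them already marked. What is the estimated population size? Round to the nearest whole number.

N = (9319 × 5031) / 2169 = 46883889 / 2169 ≈ 21615.4 → 21615

N ≈ 21,615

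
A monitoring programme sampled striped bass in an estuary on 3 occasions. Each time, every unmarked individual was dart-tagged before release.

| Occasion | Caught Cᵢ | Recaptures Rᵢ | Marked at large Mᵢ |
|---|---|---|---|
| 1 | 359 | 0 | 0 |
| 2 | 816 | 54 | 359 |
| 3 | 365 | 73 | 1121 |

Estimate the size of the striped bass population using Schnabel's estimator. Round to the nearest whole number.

N ≈ 5528

Σ MᵢCᵢ = 0·359 + 359·816 + 1121·365 = 0 + 292944 + 409165 = 702109
Σ Rᵢ = 0 + 54 + 73 = 127
N̂ = 702109 / 127 ≈ 5528.4 → 5528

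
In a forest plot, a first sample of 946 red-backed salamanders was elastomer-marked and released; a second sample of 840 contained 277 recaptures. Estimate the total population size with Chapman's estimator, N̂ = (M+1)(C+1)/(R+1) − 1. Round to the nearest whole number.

N ≈ 2864

N̂ = (946+1)(840+1)/(277+1) − 1 = 947·841/278 − 1
= 796427/278 − 1 ≈ 2864.8 − 1 ≈ 2863.8 → 2864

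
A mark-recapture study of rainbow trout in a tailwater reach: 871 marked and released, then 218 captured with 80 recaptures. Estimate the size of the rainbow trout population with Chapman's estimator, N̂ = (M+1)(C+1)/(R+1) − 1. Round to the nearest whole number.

N ≈ 2357

N̂ = (871+1)(218+1)/(80+1) − 1 = 872·219/81 − 1
= 190968/81 − 1 ≈ 2357.6 − 1 ≈ 2356.6 → 2357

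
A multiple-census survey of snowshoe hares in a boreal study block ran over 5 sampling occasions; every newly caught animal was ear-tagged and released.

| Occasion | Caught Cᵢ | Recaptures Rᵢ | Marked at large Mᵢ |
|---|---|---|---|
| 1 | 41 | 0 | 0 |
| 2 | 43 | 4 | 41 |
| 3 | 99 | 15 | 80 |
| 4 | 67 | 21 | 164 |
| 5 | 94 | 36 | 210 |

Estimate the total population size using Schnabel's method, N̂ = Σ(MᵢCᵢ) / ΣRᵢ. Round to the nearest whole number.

Σ MᵢCᵢ = 0·41 + 41·43 + 80·99 + 164·67 + 210·94 = 0 + 1763 + 7920 + 10988 + 19740 = 40411
Σ Rᵢ = 0 + 4 + 15 + 21 + 36 = 76
N̂ = 40411 / 76 ≈ 531.7 → 532

N ≈ 532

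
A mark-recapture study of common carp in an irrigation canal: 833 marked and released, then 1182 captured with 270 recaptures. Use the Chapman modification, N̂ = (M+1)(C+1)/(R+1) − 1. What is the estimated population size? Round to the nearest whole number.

N ≈ 3640

N̂ = (833+1)(1182+1)/(270+1) − 1 = 834·1183/271 − 1
= 986622/271 − 1 ≈ 3640.7 − 1 ≈ 3639.7 → 3640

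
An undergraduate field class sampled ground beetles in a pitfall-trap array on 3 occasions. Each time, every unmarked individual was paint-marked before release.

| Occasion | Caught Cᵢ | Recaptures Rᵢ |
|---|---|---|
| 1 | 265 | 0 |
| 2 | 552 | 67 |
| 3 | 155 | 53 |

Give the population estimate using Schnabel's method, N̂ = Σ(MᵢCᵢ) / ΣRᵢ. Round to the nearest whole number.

N ≈ 2188

Marked at large before each occasion: Mᵢ = Σⱼ<ᵢ (Cⱼ − Rⱼ) → M1=0, M2=265, M3=750
Σ MᵢCᵢ = 0·265 + 265·552 + 750·155 = 0 + 146280 + 116250 = 262530
Σ Rᵢ = 0 + 67 + 53 = 120
N̂ = 262530 / 120 ≈ 2187.8 → 2188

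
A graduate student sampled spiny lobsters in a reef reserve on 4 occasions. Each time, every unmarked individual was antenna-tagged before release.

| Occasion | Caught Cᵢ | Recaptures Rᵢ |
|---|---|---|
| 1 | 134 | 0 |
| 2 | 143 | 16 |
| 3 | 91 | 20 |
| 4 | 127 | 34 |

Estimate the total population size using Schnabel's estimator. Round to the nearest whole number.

N ≈ 1215

Marked at large before each occasion: Mᵢ = Σⱼ<ᵢ (Cⱼ − Rⱼ) → M1=0, M2=134, M3=261, M4=332
Σ MᵢCᵢ = 0·134 + 134·143 + 261·91 + 332·127 = 0 + 19162 + 23751 + 42164 = 85077
Σ Rᵢ = 0 + 16 + 20 + 34 = 70
N̂ = 85077 / 70 ≈ 1215.4 → 1215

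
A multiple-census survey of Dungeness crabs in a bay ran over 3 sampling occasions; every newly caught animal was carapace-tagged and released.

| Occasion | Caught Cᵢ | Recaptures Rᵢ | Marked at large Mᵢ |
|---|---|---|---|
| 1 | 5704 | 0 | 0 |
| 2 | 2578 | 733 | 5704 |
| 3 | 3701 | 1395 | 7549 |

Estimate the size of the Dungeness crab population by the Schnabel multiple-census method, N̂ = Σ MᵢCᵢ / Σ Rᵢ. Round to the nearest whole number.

N ≈ 20,039

Σ MᵢCᵢ = 0·5704 + 5704·2578 + 7549·3701 = 0 + 14704912 + 27938849 = 42643761
Σ Rᵢ = 0 + 733 + 1395 = 2128
N̂ = 42643761 / 2128 ≈ 20039.4 → 20039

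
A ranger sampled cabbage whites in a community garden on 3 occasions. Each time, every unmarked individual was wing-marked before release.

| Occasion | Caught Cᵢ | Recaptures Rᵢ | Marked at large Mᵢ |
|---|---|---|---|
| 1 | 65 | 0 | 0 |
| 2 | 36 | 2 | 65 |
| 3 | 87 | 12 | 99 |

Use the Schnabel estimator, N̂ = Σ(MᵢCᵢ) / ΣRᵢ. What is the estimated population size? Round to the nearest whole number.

N ≈ 782

Σ MᵢCᵢ = 0·65 + 65·36 + 99·87 = 0 + 2340 + 8613 = 10953
Σ Rᵢ = 0 + 2 + 12 = 14
N̂ = 10953 / 14 ≈ 782.4 → 782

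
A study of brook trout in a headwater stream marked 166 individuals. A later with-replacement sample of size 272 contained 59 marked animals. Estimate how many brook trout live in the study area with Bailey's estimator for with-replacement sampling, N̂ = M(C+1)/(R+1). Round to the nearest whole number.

N̂ = 166·(272+1)/(59+1) = 166·273/60 = 45318/60 ≈ 755.3 → 755

N ≈ 755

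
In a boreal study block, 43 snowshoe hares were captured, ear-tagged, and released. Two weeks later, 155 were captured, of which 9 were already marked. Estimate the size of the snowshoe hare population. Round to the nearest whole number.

N = (43 × 155) / 9 = 6665 / 9 ≈ 740.6 → 741

N ≈ 741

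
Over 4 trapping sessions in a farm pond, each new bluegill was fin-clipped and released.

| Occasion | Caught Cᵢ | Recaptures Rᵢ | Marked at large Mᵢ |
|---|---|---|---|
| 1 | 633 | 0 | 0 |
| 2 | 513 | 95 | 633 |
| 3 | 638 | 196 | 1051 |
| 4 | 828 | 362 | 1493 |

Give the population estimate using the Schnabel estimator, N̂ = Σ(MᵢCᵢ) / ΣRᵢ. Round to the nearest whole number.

Σ MᵢCᵢ = 0·633 + 633·513 + 1051·638 + 1493·828 = 0 + 324729 + 670538 + 1236204 = 2231471
Σ Rᵢ = 0 + 95 + 196 + 362 = 653
N̂ = 2231471 / 653 ≈ 3417.3 → 3417

N ≈ 3417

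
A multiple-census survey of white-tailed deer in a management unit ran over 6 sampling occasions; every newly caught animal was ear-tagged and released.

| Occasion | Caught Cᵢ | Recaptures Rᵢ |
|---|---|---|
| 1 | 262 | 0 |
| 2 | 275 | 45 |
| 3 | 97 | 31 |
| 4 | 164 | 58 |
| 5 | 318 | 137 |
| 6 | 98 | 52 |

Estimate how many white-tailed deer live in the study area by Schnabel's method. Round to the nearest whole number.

Marked at large before each occasion: Mᵢ = Σⱼ<ᵢ (Cⱼ − Rⱼ) → M1=0, M2=262, M3=492, M4=558, M5=664, M6=845
Σ MᵢCᵢ = 0·262 + 262·275 + 492·97 + 558·164 + 664·318 + 845·98 = 0 + 72050 + 47724 + 91512 + 211152 + 82810 = 505248
Σ Rᵢ = 0 + 45 + 31 + 58 + 137 + 52 = 323
N̂ = 505248 / 323 ≈ 1564.2 → 1564

N ≈ 1564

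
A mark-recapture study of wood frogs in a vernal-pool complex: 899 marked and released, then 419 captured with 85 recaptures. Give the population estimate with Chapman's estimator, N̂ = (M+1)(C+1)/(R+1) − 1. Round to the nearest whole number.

N ≈ 4394

N̂ = (899+1)(419+1)/(85+1) − 1 = 900·420/86 − 1
= 378000/86 − 1 ≈ 4395.3 − 1 ≈ 4394.3 → 4394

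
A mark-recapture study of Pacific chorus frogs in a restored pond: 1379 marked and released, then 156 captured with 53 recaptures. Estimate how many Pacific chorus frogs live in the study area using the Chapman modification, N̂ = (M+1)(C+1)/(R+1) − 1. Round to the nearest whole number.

N ≈ 4011

N̂ = (1379+1)(156+1)/(53+1) − 1 = 1380·157/54 − 1
= 216660/54 − 1 ≈ 4012.2 − 1 ≈ 4011.2 → 4011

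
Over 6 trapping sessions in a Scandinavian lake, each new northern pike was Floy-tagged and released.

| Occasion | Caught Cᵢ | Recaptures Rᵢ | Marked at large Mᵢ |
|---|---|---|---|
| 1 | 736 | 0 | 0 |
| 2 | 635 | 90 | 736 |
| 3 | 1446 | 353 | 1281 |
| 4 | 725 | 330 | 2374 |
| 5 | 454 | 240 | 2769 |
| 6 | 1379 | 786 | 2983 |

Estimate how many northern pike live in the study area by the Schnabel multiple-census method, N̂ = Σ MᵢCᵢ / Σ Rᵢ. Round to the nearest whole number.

Σ MᵢCᵢ = 0·736 + 736·635 + 1281·1446 + 2374·725 + 2769·454 + 2983·1379 = 0 + 467360 + 1852326 + 1721150 + 1257126 + 4113557 = 9411519
Σ Rᵢ = 0 + 90 + 353 + 330 + 240 + 786 = 1799
N̂ = 9411519 / 1799 ≈ 5231.5 → 5232

N ≈ 5232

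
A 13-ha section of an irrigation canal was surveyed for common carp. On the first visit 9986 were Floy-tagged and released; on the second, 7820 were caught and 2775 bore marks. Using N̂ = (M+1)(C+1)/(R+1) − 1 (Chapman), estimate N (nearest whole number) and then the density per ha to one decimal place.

density ≈ 2164.3 common carp per ha

N̂ = 9987·7821/2776 − 1 = 78108327/2776 − 1 ≈ 28136.0 → 28136
Density = N̂ / area = 28136 / 13 ≈ 2164.31 → 2164.3 per ha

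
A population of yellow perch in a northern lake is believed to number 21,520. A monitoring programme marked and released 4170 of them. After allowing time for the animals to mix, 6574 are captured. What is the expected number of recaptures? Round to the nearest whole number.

expected recaptures ≈ 1274

The marked fraction of the population is 4170/21520, so in a sample of 6574 expect C·(M/N) marked.
E[R] = 4170 × 6574 / 21520 = 27413580 / 21520 ≈ 1273.9 → 1274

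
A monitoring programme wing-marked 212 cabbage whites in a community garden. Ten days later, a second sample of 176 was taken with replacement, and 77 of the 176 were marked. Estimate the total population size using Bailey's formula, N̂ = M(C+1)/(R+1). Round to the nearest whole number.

N ≈ 481

N̂ = 212·(176+1)/(77+1) = 212·177/78 = 37524/78 ≈ 481.1 → 481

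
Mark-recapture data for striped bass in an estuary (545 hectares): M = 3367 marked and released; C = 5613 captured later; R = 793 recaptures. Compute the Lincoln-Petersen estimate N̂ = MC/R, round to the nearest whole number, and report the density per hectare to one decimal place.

N̂ = 3367·5613/793 = 18898971/793 ≈ 23832.2 → 23832
Density = N̂ / area = 23832 / 545 ≈ 43.73 → 43.7 per hectare

density ≈ 43.7 striped bass per hectare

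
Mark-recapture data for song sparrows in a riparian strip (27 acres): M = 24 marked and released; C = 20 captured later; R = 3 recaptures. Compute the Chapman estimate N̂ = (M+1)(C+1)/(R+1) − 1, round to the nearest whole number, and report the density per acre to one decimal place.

N̂ = 25·21/4 − 1 = 525/4 − 1 ≈ 130.2 → 130
Density = N̂ / area = 130 / 27 ≈ 4.81 → 4.8 per acre

density ≈ 4.8 song sparrows per acre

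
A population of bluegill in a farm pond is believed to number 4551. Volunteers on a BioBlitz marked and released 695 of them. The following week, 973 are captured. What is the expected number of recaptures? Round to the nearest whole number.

Expected recaptures E[R] = M·C / N.
E[R] = 695 × 973 / 4551 = 676235 / 4551 ≈ 148.6 → 149

expected recaptures ≈ 149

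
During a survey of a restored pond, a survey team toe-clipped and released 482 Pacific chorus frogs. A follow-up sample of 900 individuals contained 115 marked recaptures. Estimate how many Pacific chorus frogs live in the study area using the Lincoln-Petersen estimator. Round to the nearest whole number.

Lincoln-Petersen assumes M/N = R/C, so N = M·C / R.
N = (482 × 900) / 115 = 433800 / 115 ≈ 3772.2 → 3772

N ≈ 3772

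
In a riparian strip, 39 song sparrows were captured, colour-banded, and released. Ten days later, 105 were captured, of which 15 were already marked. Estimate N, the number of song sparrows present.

If marked individuals mix randomly, R/C ≈ M/N, giving N ≈ M·C/R.
N = (39 × 105) / 15 = 4095 / 15 = 273

N = 273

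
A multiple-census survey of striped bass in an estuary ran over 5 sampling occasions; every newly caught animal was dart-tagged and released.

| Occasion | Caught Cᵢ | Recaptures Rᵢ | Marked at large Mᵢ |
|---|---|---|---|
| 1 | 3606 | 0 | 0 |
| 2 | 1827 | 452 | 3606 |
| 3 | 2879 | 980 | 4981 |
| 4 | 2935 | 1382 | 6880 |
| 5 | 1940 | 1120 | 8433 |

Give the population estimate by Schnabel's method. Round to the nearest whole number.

Σ MᵢCᵢ = 0·3606 + 3606·1827 + 4981·2879 + 6880·2935 + 8433·1940 = 0 + 6588162 + 14340299 + 20192800 + 16360020 = 57481281
Σ Rᵢ = 0 + 452 + 980 + 1382 + 1120 = 3934
N̂ = 57481281 / 3934 ≈ 14611.4 → 14611

N ≈ 14,611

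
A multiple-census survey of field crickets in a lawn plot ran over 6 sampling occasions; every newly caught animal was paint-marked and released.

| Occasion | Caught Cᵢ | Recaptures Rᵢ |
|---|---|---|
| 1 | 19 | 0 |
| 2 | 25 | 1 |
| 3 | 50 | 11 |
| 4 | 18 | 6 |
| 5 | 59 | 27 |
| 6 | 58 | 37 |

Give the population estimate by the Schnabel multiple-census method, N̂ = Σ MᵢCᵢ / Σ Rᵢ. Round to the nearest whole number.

N ≈ 207

Marked at large before each occasion: Mᵢ = Σⱼ<ᵢ (Cⱼ − Rⱼ) → M1=0, M2=19, M3=43, M4=82, M5=94, M6=126
Σ MᵢCᵢ = 0·19 + 19·25 + 43·50 + 82·18 + 94·59 + 126·58 = 0 + 475 + 2150 + 1476 + 5546 + 7308 = 16955
Σ Rᵢ = 0 + 1 + 11 + 6 + 27 + 37 = 82
N̂ = 16955 / 82 ≈ 206.8 → 207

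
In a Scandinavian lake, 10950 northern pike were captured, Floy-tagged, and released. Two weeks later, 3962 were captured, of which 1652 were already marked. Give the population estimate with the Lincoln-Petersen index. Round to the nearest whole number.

If marked individuals mix randomly, R/C ≈ M/N, giving N ≈ M·C/R.
N = (10950 × 3962) / 1652 = 43383900 / 1652 ≈ 26261.4 → 26261

N ≈ 26,261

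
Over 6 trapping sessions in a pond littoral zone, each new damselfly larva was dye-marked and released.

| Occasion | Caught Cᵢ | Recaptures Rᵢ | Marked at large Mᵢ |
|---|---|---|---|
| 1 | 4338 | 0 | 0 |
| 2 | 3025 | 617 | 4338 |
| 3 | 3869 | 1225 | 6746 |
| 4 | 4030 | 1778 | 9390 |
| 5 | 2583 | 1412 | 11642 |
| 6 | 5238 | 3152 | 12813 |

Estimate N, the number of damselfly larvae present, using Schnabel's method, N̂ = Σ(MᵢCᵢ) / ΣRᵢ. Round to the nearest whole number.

N ≈ 21,292

Σ MᵢCᵢ = 0·4338 + 4338·3025 + 6746·3869 + 9390·4030 + 11642·2583 + 12813·5238 = 0 + 13122450 + 26100274 + 37841700 + 30071286 + 67114494 = 174250204
Σ Rᵢ = 0 + 617 + 1225 + 1778 + 1412 + 3152 = 8184
N̂ = 174250204 / 8184 ≈ 21291.6 → 21292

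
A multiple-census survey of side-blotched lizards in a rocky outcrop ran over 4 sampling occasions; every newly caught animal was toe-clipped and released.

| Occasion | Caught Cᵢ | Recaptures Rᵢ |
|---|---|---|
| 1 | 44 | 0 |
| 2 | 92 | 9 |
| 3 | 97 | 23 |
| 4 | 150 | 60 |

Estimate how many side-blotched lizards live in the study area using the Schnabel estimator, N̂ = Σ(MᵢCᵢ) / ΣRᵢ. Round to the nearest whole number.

N ≈ 506

Marked at large before each occasion: Mᵢ = Σⱼ<ᵢ (Cⱼ − Rⱼ) → M1=0, M2=44, M3=127, M4=201
Σ MᵢCᵢ = 0·44 + 44·92 + 127·97 + 201·150 = 0 + 4048 + 12319 + 30150 = 46517
Σ Rᵢ = 0 + 9 + 23 + 60 = 92
N̂ = 46517 / 92 ≈ 505.6 → 506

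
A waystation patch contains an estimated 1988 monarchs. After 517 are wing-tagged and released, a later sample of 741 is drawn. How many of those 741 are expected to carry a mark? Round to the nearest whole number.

The marked fraction of the population is 517/1988, so in a sample of 741 expect C·(M/N) marked.
E[R] = 517 × 741 / 1988 = 383097 / 1988 ≈ 192.7 → 193

expected recaptures ≈ 193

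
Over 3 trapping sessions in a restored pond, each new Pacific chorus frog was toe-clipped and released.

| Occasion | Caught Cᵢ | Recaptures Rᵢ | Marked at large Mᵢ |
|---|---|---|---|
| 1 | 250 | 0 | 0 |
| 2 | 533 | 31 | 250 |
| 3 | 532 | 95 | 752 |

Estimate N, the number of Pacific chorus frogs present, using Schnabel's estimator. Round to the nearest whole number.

Σ MᵢCᵢ = 0·250 + 250·533 + 752·532 = 0 + 133250 + 400064 = 533314
Σ Rᵢ = 0 + 31 + 95 = 126
N̂ = 533314 / 126 ≈ 4232.7 → 4233

N ≈ 4233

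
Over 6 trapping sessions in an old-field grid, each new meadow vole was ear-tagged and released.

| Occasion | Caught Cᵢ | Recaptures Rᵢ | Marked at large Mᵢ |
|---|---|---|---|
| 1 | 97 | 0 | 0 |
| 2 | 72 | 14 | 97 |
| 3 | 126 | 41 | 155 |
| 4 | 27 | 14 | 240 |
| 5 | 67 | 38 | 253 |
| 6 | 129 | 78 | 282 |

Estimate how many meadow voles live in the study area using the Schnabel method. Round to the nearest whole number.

N ≈ 467

Σ MᵢCᵢ = 0·97 + 97·72 + 155·126 + 240·27 + 253·67 + 282·129 = 0 + 6984 + 19530 + 6480 + 16951 + 36378 = 86323
Σ Rᵢ = 0 + 14 + 41 + 14 + 38 + 78 = 185
N̂ = 86323 / 185 ≈ 466.6 → 467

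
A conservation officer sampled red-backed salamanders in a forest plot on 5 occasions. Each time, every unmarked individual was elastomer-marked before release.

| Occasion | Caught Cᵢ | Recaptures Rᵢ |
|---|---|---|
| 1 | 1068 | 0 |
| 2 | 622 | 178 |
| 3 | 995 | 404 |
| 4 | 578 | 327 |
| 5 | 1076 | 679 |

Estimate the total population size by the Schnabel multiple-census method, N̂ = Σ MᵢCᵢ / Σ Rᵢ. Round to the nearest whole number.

N ≈ 3726

Marked at large before each occasion: Mᵢ = Σⱼ<ᵢ (Cⱼ − Rⱼ) → M1=0, M2=1068, M3=1512, M4=2103, M5=2354
Σ MᵢCᵢ = 0·1068 + 1068·622 + 1512·995 + 2103·578 + 2354·1076 = 0 + 664296 + 1504440 + 1215534 + 2532904 = 5917174
Σ Rᵢ = 0 + 178 + 404 + 327 + 679 = 1588
N̂ = 5917174 / 1588 ≈ 3726.2 → 3726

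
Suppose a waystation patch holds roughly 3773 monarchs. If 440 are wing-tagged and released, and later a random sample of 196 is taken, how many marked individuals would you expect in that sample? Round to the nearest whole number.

expected recaptures ≈ 23

Expected recaptures E[R] = M·C / N.
E[R] = 440 × 196 / 3773 = 86240 / 3773 ≈ 22.9 → 23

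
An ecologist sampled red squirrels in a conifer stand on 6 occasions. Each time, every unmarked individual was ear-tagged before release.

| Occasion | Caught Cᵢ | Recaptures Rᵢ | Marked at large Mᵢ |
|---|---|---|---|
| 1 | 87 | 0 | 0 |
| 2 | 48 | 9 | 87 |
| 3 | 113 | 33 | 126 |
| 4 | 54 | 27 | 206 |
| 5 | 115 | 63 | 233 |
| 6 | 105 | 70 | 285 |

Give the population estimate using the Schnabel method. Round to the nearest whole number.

Σ MᵢCᵢ = 0·87 + 87·48 + 126·113 + 206·54 + 233·115 + 285·105 = 0 + 4176 + 14238 + 11124 + 26795 + 29925 = 86258
Σ Rᵢ = 0 + 9 + 33 + 27 + 63 + 70 = 202
N̂ = 86258 / 202 ≈ 427.0 → 427

N ≈ 427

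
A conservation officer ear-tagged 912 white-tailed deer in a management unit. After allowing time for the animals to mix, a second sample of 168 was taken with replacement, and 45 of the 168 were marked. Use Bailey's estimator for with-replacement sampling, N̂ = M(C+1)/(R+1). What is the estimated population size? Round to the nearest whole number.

N̂ = 912·(168+1)/(45+1) = 912·169/46 = 154128/46 ≈ 3350.6 → 3351

N ≈ 3351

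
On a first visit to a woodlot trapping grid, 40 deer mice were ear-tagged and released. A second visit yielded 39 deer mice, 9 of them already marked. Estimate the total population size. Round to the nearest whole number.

Lincoln-Petersen assumes M/N = R/C, so N = M·C / R.
N = (40 × 39) / 9 = 1560 / 9 ≈ 173.3 → 173

N ≈ 173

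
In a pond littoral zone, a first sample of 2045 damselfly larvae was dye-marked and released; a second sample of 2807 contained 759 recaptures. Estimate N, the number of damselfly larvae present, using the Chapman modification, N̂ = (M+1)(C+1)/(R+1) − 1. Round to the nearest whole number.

N̂ = (2045+1)(2807+1)/(759+1) − 1 = 2046·2808/760 − 1
= 5745168/760 − 1 ≈ 7559.4 − 1 ≈ 7558.4 → 7558

N ≈ 7558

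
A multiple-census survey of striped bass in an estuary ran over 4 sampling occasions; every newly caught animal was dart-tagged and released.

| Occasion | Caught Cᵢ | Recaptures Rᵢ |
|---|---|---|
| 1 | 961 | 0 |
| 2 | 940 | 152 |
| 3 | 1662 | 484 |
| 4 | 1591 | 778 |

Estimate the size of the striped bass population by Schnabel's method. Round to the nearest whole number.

Marked at large before each occasion: Mᵢ = Σⱼ<ᵢ (Cⱼ − Rⱼ) → M1=0, M2=961, M3=1749, M4=2927
Σ MᵢCᵢ = 0·961 + 961·940 + 1749·1662 + 2927·1591 = 0 + 903340 + 2906838 + 4656857 = 8467035
Σ Rᵢ = 0 + 152 + 484 + 778 = 1414
N̂ = 8467035 / 1414 ≈ 5988.0 → 5988

N ≈ 5988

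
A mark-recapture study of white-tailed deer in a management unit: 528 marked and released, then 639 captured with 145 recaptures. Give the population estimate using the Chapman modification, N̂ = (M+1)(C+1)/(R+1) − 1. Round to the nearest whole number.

N̂ = (528+1)(639+1)/(145+1) − 1 = 529·640/146 − 1
= 338560/146 − 1 ≈ 2318.9 − 1 ≈ 2317.9 → 2318

N ≈ 2318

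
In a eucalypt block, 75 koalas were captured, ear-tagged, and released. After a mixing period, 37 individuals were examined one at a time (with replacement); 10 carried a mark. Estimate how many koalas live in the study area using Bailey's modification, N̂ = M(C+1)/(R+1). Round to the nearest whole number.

N̂ = 75·(37+1)/(10+1) = 75·38/11 = 2850/11 ≈ 259.1 → 259

N ≈ 259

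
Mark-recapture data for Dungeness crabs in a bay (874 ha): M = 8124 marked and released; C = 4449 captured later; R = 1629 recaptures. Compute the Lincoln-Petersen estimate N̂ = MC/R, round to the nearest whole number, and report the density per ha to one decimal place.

density ≈ 25.4 Dungeness crabs per ha

N̂ = 8124·4449/1629 = 36143676/1629 ≈ 22187.6 → 22188
Density = N̂ / area = 22188 / 874 ≈ 25.39 → 25.4 per ha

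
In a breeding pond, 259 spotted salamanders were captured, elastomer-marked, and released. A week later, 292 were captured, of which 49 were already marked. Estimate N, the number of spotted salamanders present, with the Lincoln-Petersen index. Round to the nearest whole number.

N ≈ 1543

If marked individuals mix randomly, R/C ≈ M/N, giving N ≈ M·C/R.
N = (259 × 292) / 49 = 75628 / 49 ≈ 1543.4 → 1543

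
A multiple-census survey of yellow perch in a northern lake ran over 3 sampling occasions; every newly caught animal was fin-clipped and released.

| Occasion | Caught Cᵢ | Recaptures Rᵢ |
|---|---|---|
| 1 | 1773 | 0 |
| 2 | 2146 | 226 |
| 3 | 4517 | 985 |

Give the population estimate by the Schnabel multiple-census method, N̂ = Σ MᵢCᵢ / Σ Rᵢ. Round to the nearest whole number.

N ≈ 16,917

Marked at large before each occasion: Mᵢ = Σⱼ<ᵢ (Cⱼ − Rⱼ) → M1=0, M2=1773, M3=3693
Σ MᵢCᵢ = 0·1773 + 1773·2146 + 3693·4517 = 0 + 3804858 + 16681281 = 20486139
Σ Rᵢ = 0 + 226 + 985 = 1211
N̂ = 20486139 / 1211 ≈ 16916.7 → 16917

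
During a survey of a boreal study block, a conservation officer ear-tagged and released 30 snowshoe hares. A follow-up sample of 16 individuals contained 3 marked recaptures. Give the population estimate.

The marked fraction in the recapture sample should equal the marked fraction in the population: 3/16 = 30/N.
N = (30 × 16) / 3 = 480 / 3 = 160

N = 160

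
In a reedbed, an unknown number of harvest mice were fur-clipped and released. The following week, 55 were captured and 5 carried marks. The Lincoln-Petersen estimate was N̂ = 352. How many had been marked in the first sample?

M = 32

From N = M·C/R: M = N·R / C = 352·5 / 55 = 1760 / 55 = 32.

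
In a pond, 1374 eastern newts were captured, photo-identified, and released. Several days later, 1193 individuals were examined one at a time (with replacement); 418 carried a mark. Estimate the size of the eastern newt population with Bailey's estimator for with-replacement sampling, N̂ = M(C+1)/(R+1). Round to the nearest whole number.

N ≈ 3915

N̂ = 1374·(1193+1)/(418+1) = 1374·1194/419 = 1640556/419 ≈ 3915.4 → 3915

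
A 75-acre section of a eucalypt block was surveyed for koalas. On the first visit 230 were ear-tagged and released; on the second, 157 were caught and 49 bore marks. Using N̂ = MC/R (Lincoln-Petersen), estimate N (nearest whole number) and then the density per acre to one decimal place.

density ≈ 9.8 koalas per acre

N̂ = 230·157/49 = 36110/49 ≈ 736.9 → 737
Density = N̂ / area = 737 / 75 ≈ 9.83 → 9.8 per acre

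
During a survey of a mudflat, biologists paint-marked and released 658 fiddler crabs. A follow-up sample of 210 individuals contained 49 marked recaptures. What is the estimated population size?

N = 2820

If marked individuals mix randomly, R/C ≈ M/N, giving N ≈ M·C/R.
N = (658 × 210) / 49 = 138180 / 49 = 2820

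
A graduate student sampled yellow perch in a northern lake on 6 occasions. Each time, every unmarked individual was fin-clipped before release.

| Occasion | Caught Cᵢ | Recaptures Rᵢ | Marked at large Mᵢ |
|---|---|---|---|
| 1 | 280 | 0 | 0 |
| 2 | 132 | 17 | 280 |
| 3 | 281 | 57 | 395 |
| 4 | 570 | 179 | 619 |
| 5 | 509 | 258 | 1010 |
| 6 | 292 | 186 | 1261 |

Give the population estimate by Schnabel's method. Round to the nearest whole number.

N ≈ 1984

Σ MᵢCᵢ = 0·280 + 280·132 + 395·281 + 619·570 + 1010·509 + 1261·292 = 0 + 36960 + 110995 + 352830 + 514090 + 368212 = 1383087
Σ Rᵢ = 0 + 17 + 57 + 179 + 258 + 186 = 697
N̂ = 1383087 / 697 ≈ 1984.3 → 1984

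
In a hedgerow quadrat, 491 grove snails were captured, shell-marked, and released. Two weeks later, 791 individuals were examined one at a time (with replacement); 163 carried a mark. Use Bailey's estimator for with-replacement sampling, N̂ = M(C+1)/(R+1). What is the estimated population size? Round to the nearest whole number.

N ≈ 2371

N̂ = 491·(791+1)/(163+1) = 491·792/164 = 388872/164 ≈ 2371.2 → 2371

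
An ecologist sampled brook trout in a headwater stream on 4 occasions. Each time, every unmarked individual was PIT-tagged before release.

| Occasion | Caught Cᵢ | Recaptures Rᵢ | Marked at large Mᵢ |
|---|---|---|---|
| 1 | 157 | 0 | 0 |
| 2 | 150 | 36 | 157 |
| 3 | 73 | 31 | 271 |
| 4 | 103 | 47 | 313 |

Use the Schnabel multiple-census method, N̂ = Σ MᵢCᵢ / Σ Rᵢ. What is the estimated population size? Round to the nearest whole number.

N ≈ 663

Σ MᵢCᵢ = 0·157 + 157·150 + 271·73 + 313·103 = 0 + 23550 + 19783 + 32239 = 75572
Σ Rᵢ = 0 + 36 + 31 + 47 = 114
N̂ = 75572 / 114 ≈ 662.9 → 663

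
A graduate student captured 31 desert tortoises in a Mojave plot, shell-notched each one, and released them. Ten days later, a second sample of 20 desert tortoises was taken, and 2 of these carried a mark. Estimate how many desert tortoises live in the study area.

Lincoln-Petersen assumes M/N = R/C, so N = M·C / R.
N = (31 × 20) / 2 = 620 / 2 = 310

N = 310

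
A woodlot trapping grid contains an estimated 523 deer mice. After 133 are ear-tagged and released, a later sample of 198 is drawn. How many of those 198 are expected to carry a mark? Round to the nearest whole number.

The marked fraction of the population is 133/523, so in a sample of 198 expect C·(M/N) marked.
E[R] = 133 × 198 / 523 = 26334 / 523 ≈ 50.4 → 50

expected recaptures ≈ 50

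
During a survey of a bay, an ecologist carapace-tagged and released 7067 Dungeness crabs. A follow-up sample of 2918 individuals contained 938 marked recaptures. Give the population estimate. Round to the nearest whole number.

N ≈ 21,985

N = (7067 × 2918) / 938 = 20621506 / 938 ≈ 21984.5 → 21985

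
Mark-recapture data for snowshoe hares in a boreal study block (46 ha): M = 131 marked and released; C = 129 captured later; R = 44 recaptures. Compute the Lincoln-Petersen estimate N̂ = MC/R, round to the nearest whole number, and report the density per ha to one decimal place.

density ≈ 8.3 snowshoe hares per ha

N̂ = 131·129/44 = 16899/44 ≈ 384.1 → 384
Density = N̂ / area = 384 / 46 ≈ 8.348 → 8.3 per ha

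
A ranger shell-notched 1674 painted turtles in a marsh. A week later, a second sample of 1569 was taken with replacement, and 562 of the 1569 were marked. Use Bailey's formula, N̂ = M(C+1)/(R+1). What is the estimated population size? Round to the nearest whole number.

N ≈ 4668

N̂ = 1674·(1569+1)/(562+1) = 1674·1570/563 = 2628180/563 ≈ 4668.2 → 4668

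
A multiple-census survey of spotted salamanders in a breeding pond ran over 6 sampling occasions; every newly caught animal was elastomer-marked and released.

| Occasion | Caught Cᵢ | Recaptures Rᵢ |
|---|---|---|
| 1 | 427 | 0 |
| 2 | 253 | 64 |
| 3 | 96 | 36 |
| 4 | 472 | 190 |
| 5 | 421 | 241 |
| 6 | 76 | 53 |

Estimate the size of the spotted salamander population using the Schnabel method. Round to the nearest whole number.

Marked at large before each occasion: Mᵢ = Σⱼ<ᵢ (Cⱼ − Rⱼ) → M1=0, M2=427, M3=616, M4=676, M5=958, M6=1138
Σ MᵢCᵢ = 0·427 + 427·253 + 616·96 + 676·472 + 958·421 + 1138·76 = 0 + 108031 + 59136 + 319072 + 403318 + 86488 = 976045
Σ Rᵢ = 0 + 64 + 36 + 190 + 241 + 53 = 584
N̂ = 976045 / 584 ≈ 1671.3 → 1671

N ≈ 1671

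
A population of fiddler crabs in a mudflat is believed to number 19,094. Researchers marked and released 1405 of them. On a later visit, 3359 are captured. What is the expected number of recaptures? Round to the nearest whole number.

expected recaptures ≈ 247

Expected recaptures E[R] = M·C / N.
E[R] = 1405 × 3359 / 19094 = 4719395 / 19094 ≈ 247.2 → 247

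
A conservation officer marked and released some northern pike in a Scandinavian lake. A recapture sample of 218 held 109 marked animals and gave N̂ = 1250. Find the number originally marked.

From N = M·C/R: M = N·R / C = 1250·109 / 218 = 136250 / 218 = 625.

M = 625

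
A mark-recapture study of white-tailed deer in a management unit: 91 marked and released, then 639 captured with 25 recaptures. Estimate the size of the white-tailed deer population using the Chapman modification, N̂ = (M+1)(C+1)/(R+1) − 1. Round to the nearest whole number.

N ≈ 2264

N̂ = (91+1)(639+1)/(25+1) − 1 = 92·640/26 − 1
= 58880/26 − 1 ≈ 2264.6 − 1 ≈ 2263.6 → 2264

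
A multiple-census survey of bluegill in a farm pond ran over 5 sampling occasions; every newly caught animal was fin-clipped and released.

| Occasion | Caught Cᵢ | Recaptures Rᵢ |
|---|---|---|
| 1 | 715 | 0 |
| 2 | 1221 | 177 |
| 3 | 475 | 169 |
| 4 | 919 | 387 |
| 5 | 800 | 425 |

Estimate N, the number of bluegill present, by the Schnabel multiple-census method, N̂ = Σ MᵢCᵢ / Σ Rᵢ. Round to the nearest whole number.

N ≈ 4908

Marked at large before each occasion: Mᵢ = Σⱼ<ᵢ (Cⱼ − Rⱼ) → M1=0, M2=715, M3=1759, M4=2065, M5=2597
Σ MᵢCᵢ = 0·715 + 715·1221 + 1759·475 + 2065·919 + 2597·800 = 0 + 873015 + 835525 + 1897735 + 2077600 = 5683875
Σ Rᵢ = 0 + 177 + 169 + 387 + 425 = 1158
N̂ = 5683875 / 1158 ≈ 4908.4 → 4908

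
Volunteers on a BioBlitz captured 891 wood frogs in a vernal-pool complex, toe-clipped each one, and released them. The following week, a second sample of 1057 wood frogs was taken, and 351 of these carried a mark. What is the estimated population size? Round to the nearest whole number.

Lincoln-Petersen assumes M/N = R/C, so N = M·C / R.
N = (891 × 1057) / 351 = 941787 / 351 ≈ 2683.2 → 2683

N ≈ 2683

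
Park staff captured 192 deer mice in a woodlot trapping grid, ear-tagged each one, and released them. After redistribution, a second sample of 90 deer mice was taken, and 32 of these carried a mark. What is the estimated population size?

The marked fraction in the recapture sample should equal the marked fraction in the population: 32/90 = 192/N.
N = (192 × 90) / 32 = 17280 / 32 = 540

N = 540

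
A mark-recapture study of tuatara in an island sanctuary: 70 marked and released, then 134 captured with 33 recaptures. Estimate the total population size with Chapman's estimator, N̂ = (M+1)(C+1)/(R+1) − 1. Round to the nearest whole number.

N ≈ 281

N̂ = (70+1)(134+1)/(33+1) − 1 = 71·135/34 − 1
= 9585/34 − 1 ≈ 281.9 − 1 ≈ 280.9 → 281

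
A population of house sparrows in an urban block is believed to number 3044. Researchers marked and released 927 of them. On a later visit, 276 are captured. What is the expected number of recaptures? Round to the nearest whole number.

Expected recaptures E[R] = M·C / N.
E[R] = 927 × 276 / 3044 = 255852 / 3044 ≈ 84.1 → 84

expected recaptures ≈ 84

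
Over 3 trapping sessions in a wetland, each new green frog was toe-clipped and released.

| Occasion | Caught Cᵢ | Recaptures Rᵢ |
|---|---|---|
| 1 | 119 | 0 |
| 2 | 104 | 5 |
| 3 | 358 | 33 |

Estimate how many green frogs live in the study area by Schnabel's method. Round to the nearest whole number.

Marked at large before each occasion: Mᵢ = Σⱼ<ᵢ (Cⱼ − Rⱼ) → M1=0, M2=119, M3=218
Σ MᵢCᵢ = 0·119 + 119·104 + 218·358 = 0 + 12376 + 78044 = 90420
Σ Rᵢ = 0 + 5 + 33 = 38
N̂ = 90420 / 38 ≈ 2379.47 → 2379

N ≈ 2379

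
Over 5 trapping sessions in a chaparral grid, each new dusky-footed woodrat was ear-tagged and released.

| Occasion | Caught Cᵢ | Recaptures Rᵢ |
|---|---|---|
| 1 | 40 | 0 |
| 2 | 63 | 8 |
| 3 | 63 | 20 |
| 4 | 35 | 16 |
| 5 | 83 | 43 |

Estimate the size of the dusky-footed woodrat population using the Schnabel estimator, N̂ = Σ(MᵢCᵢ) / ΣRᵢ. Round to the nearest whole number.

Marked at large before each occasion: Mᵢ = Σⱼ<ᵢ (Cⱼ − Rⱼ) → M1=0, M2=40, M3=95, M4=138, M5=157
Σ MᵢCᵢ = 0·40 + 40·63 + 95·63 + 138·35 + 157·83 = 0 + 2520 + 5985 + 4830 + 13031 = 26366
Σ Rᵢ = 0 + 8 + 20 + 16 + 43 = 87
N̂ = 26366 / 87 ≈ 303.1 → 303

N ≈ 303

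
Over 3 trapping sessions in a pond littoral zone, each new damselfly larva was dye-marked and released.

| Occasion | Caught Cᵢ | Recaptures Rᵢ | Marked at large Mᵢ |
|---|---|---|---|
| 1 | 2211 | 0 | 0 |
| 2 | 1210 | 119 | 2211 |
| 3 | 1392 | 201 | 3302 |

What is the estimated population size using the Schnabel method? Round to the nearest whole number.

Σ MᵢCᵢ = 0·2211 + 2211·1210 + 3302·1392 = 0 + 2675310 + 4596384 = 7271694
Σ Rᵢ = 0 + 119 + 201 = 320
N̂ = 7271694 / 320 ≈ 22724.0 → 22724

N ≈ 22,724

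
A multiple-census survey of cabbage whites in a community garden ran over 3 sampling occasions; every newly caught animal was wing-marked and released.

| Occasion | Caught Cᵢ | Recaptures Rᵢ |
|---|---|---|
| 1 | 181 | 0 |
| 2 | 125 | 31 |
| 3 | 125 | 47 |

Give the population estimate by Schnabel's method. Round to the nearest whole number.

Marked at large before each occasion: Mᵢ = Σⱼ<ᵢ (Cⱼ − Rⱼ) → M1=0, M2=181, M3=275
Σ MᵢCᵢ = 0·181 + 181·125 + 275·125 = 0 + 22625 + 34375 = 57000
Σ Rᵢ = 0 + 31 + 47 = 78
N̂ = 57000 / 78 ≈ 730.8 → 731

N ≈ 731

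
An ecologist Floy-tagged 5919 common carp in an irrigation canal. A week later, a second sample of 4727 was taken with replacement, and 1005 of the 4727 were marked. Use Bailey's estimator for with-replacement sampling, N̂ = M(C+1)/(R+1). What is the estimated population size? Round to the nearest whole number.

N̂ = 5919·(4727+1)/(1005+1) = 5919·4728/1006 = 27985032/1006 ≈ 27818.1 → 27818

N ≈ 27,818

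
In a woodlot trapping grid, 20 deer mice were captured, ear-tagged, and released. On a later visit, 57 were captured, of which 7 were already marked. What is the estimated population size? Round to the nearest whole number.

N ≈ 163

N = (20 × 57) / 7 = 1140 / 7 ≈ 162.9 → 163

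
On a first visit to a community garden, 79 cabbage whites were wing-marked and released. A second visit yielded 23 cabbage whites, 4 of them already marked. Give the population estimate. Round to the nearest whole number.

N ≈ 454

N = (79 × 23) / 4 = 1817 / 4 ≈ 454.2 → 454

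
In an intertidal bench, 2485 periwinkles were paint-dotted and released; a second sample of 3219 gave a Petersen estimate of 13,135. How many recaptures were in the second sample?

From N = M·C/R: R = M·C / N = 2485·3219 / 13135 = 7999215 / 13135 = 609.

R = 609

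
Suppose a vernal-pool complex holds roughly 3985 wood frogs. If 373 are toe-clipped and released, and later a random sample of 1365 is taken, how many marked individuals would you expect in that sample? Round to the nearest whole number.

expected recaptures ≈ 128

The marked fraction of the population is 373/3985, so in a sample of 1365 expect C·(M/N) marked.
E[R] = 373 × 1365 / 3985 = 509145 / 3985 ≈ 127.8 → 128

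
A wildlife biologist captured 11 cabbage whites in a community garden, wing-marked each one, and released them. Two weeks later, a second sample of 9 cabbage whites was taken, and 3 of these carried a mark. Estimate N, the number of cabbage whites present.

N = 33

N = (11 × 9) / 3 = 99 / 3 = 33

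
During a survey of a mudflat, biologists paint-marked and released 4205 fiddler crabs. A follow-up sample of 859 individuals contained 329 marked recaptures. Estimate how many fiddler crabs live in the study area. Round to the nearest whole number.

The marked fraction in the recapture sample should equal the marked fraction in the population: 329/859 = 4205/N.
N = (4205 × 859) / 329 = 3612095 / 329 ≈ 10979.0 → 10979

N ≈ 10,979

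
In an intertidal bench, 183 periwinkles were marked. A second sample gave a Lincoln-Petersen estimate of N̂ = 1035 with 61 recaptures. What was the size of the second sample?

From N = M·C/R: C = N·R / M = 1035·61 / 183 = 63135 / 183 = 345.

C = 345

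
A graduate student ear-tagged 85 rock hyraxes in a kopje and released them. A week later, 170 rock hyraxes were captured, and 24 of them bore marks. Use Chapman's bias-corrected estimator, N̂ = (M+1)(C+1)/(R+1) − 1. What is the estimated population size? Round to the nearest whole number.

N̂ = (85+1)(170+1)/(24+1) − 1 = 86·171/25 − 1
= 14706/25 − 1 ≈ 588.2 − 1 ≈ 587.2 → 587

N ≈ 587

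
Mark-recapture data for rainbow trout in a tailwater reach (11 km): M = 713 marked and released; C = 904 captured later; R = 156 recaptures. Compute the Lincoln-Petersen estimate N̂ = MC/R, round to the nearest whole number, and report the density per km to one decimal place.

N̂ = 713·904/156 = 644552/156 ≈ 4131.7 → 4132
Density = N̂ / area = 4132 / 11 ≈ 375.64 → 375.6 per km

density ≈ 375.6 rainbow trout per km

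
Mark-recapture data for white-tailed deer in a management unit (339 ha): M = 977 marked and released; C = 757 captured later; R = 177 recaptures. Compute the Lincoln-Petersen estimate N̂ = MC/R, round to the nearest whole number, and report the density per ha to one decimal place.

density ≈ 12.3 white-tailed deer per ha

N̂ = 977·757/177 = 739589/177 ≈ 4178.47 → 4178
Density = N̂ / area = 4178 / 339 ≈ 12.32 → 12.3 per ha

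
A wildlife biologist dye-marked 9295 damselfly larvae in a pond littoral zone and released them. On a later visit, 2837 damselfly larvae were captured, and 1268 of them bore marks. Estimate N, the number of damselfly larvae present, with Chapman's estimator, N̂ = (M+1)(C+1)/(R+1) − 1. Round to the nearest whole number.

N ≈ 20,789

N̂ = (9295+1)(2837+1)/(1268+1) − 1 = 9296·2838/1269 − 1
= 26382048/1269 − 1 ≈ 20789.6 − 1 ≈ 20788.6 → 20789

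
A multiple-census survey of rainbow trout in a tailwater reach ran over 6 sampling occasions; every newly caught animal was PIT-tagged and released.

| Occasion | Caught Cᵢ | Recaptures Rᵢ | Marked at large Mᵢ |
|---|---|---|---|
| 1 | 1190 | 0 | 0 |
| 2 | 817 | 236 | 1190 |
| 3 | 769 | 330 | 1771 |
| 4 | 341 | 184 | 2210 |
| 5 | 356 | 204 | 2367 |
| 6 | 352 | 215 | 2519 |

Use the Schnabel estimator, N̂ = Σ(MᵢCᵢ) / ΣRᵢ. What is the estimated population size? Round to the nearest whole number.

N ≈ 4121

Σ MᵢCᵢ = 0·1190 + 1190·817 + 1771·769 + 2210·341 + 2367·356 + 2519·352 = 0 + 972230 + 1361899 + 753610 + 842652 + 886688 = 4817079
Σ Rᵢ = 0 + 236 + 330 + 184 + 204 + 215 = 1169
N̂ = 4817079 / 1169 ≈ 4120.7 → 4121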